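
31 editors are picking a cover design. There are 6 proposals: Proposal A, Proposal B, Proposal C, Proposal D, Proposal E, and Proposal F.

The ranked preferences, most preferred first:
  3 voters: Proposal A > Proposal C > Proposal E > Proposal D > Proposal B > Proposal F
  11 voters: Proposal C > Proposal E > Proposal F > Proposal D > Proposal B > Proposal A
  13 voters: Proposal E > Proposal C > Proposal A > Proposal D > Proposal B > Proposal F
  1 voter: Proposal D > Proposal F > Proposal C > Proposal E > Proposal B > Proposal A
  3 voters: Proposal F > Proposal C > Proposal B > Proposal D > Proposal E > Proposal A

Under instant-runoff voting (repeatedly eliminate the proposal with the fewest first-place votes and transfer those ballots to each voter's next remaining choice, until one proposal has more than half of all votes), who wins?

Round 1: Proposal A 3, Proposal B 0, Proposal C 11, Proposal D 1, Proposal E 13, Proposal F 3. Proposal B eliminated.
Round 2: Proposal A 3, Proposal C 11, Proposal D 1, Proposal E 13, Proposal F 3. Proposal D eliminated.
Round 3: Proposal A 3, Proposal C 11, Proposal E 13, Proposal F 4. Proposal A eliminated.
Round 4: Proposal C 14, Proposal E 13, Proposal F 4. Proposal F eliminated.
Round 5: Proposal C 18, Proposal E 13. Proposal C has a majority (≥16).

Proposal C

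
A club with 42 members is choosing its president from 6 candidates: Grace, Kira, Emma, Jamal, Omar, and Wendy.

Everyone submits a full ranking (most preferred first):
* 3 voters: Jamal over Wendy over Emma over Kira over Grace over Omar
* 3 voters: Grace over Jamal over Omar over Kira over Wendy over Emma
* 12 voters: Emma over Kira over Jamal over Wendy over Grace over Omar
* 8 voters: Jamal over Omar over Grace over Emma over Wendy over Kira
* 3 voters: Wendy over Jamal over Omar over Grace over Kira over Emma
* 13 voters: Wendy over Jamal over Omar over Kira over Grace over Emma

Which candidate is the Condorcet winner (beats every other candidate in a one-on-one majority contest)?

Jamal

Jamal vs Grace: 39–3
Jamal vs Kira: 30–12
Jamal vs Emma: 30–12
Jamal vs Omar: 42–0
Jamal vs Wendy: 26–16
Jamal beats every other candidate.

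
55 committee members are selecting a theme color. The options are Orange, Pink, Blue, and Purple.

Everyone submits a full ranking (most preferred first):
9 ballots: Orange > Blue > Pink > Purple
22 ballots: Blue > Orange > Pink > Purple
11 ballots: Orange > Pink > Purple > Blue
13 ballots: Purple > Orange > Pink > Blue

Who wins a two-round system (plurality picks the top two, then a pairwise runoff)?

Round 1 first-place votes: Orange 20, Pink 0, Blue 22, Purple 13. Blue and Orange advance.
Runoff: Blue is ranked above Orange on 22 ballots, Orange above Blue on 33.

Orange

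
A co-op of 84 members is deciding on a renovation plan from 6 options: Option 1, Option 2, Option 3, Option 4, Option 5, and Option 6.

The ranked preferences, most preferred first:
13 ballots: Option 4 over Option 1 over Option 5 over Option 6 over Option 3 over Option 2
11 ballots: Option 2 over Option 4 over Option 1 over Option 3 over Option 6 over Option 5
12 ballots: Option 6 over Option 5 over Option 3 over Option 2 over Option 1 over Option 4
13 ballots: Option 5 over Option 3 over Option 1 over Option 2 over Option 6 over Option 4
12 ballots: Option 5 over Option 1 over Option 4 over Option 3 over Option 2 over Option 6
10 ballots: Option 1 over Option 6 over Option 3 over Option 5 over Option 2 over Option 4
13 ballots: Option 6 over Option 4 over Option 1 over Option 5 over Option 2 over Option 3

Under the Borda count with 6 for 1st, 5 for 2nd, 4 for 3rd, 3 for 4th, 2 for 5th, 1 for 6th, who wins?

Option 1

Option 1: 13×5 + 11×4 + 12×2 + 13×4 + 12×5 + 10×6 + 13×4 = 357
Option 2: 13×1 + 11×6 + 12×3 + 13×3 + 12×2 + 10×2 + 13×2 = 224
Option 3: 13×2 + 11×3 + 12×4 + 13×5 + 12×3 + 10×4 + 13×1 = 261
Option 4: 13×6 + 11×5 + 12×1 + 13×1 + 12×4 + 10×1 + 13×5 = 281
Option 5: 13×4 + 11×1 + 12×5 + 13×6 + 12×6 + 10×3 + 13×3 = 342
Option 6: 13×3 + 11×2 + 12×6 + 13×2 + 12×1 + 10×5 + 13×6 = 299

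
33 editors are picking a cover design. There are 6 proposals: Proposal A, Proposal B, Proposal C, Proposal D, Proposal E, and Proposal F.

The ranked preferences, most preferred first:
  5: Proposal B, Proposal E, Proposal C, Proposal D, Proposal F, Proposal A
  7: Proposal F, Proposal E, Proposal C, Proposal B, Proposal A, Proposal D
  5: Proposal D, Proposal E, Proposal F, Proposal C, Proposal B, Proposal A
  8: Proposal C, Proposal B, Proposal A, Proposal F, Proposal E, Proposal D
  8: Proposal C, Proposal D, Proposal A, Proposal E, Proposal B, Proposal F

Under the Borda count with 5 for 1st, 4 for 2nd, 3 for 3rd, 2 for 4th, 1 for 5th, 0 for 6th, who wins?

Proposal C

Proposal A: 5×0 + 7×1 + 5×0 + 8×3 + 8×3 = 55
Proposal B: 5×5 + 7×2 + 5×1 + 8×4 + 8×1 = 84
Proposal C: 5×3 + 7×3 + 5×2 + 8×5 + 8×5 = 126
Proposal D: 5×2 + 7×0 + 5×5 + 8×0 + 8×4 = 67
Proposal E: 5×4 + 7×4 + 5×4 + 8×1 + 8×2 = 92
Proposal F: 5×1 + 7×5 + 5×3 + 8×2 + 8×0 = 71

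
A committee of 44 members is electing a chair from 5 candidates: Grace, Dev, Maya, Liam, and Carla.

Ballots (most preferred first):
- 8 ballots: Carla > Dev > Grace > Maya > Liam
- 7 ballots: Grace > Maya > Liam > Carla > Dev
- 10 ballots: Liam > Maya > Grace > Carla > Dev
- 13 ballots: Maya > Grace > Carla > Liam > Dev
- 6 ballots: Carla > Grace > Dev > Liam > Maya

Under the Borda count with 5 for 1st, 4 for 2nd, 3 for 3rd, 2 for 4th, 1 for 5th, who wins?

Grace: 8×3 + 7×5 + 10×3 + 13×4 + 6×4 = 165
Dev: 8×4 + 7×1 + 10×1 + 13×1 + 6×3 = 80
Maya: 8×2 + 7×4 + 10×4 + 13×5 + 6×1 = 155
Liam: 8×1 + 7×3 + 10×5 + 13×2 + 6×2 = 117
Carla: 8×5 + 7×2 + 10×2 + 13×3 + 6×5 = 143

Grace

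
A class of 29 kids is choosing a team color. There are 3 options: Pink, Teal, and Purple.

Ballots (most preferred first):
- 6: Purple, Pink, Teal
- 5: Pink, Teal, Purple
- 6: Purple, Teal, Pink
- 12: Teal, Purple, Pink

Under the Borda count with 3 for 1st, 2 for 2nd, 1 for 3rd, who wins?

Purple

Pink: 6×2 + 5×3 + 6×1 + 12×1 = 45
Teal: 6×1 + 5×2 + 6×2 + 12×3 = 64
Purple: 6×3 + 5×1 + 6×3 + 12×2 = 65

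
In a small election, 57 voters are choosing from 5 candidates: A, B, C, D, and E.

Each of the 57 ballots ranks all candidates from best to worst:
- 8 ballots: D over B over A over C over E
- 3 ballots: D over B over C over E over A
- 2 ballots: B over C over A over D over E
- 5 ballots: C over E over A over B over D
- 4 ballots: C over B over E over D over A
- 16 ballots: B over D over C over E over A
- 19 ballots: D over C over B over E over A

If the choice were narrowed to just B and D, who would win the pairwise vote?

B is ranked above D on 27 ballots; D above B on 30.

D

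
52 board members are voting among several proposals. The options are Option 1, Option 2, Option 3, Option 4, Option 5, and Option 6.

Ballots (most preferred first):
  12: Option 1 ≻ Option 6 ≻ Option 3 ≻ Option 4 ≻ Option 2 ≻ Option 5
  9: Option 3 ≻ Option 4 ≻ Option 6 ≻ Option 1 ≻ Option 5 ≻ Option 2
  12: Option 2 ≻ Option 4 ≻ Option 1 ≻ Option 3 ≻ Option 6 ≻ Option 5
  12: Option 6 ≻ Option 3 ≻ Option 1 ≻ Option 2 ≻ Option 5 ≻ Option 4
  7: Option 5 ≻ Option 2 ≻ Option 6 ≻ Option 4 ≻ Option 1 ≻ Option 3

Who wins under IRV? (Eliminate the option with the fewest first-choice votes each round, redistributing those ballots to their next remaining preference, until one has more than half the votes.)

Option 6

Round 1: Option 1 12, Option 2 12, Option 3 9, Option 4 0, Option 5 7, Option 6 12. Option 4 eliminated.
Round 2: Option 1 12, Option 2 12, Option 3 9, Option 5 7, Option 6 12. Option 5 eliminated.
Round 3: Option 1 12, Option 2 19, Option 3 9, Option 6 12. Option 3 eliminated.
Round 4: Option 1 12, Option 2 19, Option 6 21. Option 1 eliminated.
Round 5: Option 2 19, Option 6 33. Option 6 has a majority (≥27).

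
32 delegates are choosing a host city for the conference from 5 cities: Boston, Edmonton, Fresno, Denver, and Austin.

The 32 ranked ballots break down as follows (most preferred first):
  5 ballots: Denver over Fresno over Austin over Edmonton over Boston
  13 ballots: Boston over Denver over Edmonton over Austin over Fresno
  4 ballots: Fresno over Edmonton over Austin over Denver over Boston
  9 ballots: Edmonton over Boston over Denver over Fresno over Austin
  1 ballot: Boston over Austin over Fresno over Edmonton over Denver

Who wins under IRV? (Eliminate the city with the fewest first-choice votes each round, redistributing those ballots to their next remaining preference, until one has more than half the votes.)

Edmonton

Round 1: Boston 14, Edmonton 9, Fresno 4, Denver 5, Austin 0. Austin eliminated.
Round 2: Boston 14, Edmonton 9, Fresno 4, Denver 5. Fresno eliminated.
Round 3: Boston 14, Edmonton 13, Denver 5. Denver eliminated.
Round 4: Boston 14, Edmonton 18. Edmonton has a majority (≥17).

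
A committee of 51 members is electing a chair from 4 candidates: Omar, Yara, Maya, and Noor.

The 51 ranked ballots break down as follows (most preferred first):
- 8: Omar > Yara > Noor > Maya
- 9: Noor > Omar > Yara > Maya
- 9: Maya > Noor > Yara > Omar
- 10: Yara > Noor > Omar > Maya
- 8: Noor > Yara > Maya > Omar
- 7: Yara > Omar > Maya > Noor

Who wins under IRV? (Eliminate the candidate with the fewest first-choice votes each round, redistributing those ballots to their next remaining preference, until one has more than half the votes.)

Noor

Round 1: Omar 8, Yara 17, Maya 9, Noor 17. Omar eliminated.
Round 2: Yara 25, Maya 9, Noor 17. Maya eliminated.
Round 3: Yara 25, Noor 26. Noor has a majority (≥26).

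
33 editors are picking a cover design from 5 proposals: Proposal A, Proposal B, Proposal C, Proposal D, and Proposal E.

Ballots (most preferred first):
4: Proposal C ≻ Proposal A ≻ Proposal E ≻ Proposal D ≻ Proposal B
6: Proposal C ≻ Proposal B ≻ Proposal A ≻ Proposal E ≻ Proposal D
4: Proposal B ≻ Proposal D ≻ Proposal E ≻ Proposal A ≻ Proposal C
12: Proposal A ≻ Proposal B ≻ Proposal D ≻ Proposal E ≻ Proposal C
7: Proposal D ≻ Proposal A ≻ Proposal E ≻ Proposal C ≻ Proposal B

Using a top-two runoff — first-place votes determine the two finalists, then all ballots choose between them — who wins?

Round 1 first-place votes: Proposal A 12, Proposal B 4, Proposal C 10, Proposal D 7, Proposal E 0. Proposal A and Proposal C advance.
Runoff: Proposal A is ranked above Proposal C on 23 ballots, Proposal C above Proposal A on 10.

Proposal A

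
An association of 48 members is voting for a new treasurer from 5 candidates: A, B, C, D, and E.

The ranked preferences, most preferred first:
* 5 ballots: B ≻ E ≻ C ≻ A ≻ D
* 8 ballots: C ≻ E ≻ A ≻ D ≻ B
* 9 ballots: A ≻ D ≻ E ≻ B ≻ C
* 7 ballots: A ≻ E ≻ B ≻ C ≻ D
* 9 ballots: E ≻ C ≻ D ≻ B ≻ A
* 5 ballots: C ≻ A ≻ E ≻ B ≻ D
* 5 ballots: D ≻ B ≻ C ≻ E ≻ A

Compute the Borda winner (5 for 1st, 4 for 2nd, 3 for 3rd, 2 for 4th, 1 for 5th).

E

A: 5×2 + 8×3 + 9×5 + 7×5 + 9×1 + 5×4 + 5×1 = 148
B: 5×5 + 8×1 + 9×2 + 7×3 + 9×2 + 5×2 + 5×4 = 120
C: 5×3 + 8×5 + 9×1 + 7×2 + 9×4 + 5×5 + 5×3 = 154
D: 5×1 + 8×2 + 9×4 + 7×1 + 9×3 + 5×1 + 5×5 = 121
E: 5×4 + 8×4 + 9×3 + 7×4 + 9×5 + 5×3 + 5×2 = 177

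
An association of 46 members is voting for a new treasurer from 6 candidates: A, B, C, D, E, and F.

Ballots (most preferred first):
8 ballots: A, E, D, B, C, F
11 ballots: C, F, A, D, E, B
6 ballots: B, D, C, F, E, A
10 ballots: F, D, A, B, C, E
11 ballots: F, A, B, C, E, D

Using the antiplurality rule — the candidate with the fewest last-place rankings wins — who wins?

C

Last-place votes: A 6, B 11, C 0, D 11, E 10, F 8.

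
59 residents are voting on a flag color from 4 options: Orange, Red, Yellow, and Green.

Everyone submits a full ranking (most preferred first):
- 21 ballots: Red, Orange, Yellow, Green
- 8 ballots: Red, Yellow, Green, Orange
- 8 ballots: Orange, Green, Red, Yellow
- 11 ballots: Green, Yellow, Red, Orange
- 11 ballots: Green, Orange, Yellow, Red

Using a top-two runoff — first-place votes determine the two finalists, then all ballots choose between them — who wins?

Green

Round 1 first-place votes: Orange 8, Red 29, Yellow 0, Green 22. Red and Green advance.
Runoff: Red is ranked above Green on 29 ballots, Green above Red on 30.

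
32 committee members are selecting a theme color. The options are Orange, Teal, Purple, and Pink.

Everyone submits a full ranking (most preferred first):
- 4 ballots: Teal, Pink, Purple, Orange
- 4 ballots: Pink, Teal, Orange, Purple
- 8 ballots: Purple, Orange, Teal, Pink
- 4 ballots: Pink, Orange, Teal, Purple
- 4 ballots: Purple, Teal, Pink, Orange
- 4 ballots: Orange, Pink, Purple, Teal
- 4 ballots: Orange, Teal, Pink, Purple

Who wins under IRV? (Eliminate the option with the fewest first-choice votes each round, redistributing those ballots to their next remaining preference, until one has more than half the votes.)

Pink

Round 1: Orange 8, Teal 4, Purple 12, Pink 8. Teal eliminated.
Round 2: Orange 8, Purple 12, Pink 12. Orange eliminated.
Round 3: Purple 12, Pink 20. Pink has a majority (≥17).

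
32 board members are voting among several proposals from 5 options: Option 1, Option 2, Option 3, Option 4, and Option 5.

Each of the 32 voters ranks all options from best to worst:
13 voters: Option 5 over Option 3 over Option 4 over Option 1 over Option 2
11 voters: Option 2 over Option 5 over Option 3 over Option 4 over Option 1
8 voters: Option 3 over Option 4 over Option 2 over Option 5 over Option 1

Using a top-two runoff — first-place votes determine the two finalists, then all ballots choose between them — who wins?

Option 2

Round 1 first-place votes: Option 1 0, Option 2 11, Option 3 8, Option 4 0, Option 5 13. Option 5 and Option 2 advance.
Runoff: Option 5 is ranked above Option 2 on 13 ballots, Option 2 above Option 5 on 19.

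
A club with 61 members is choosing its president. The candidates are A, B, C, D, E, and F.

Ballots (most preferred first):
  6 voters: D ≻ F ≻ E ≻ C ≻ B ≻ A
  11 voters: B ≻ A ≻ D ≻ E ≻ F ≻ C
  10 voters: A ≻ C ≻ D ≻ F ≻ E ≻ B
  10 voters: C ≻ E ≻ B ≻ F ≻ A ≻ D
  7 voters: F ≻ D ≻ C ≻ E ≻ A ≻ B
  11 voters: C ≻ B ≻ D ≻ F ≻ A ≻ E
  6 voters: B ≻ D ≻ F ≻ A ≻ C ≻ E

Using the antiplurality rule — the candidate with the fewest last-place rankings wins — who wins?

F

Last-place votes: A 6, B 17, C 11, D 10, E 17, F 0.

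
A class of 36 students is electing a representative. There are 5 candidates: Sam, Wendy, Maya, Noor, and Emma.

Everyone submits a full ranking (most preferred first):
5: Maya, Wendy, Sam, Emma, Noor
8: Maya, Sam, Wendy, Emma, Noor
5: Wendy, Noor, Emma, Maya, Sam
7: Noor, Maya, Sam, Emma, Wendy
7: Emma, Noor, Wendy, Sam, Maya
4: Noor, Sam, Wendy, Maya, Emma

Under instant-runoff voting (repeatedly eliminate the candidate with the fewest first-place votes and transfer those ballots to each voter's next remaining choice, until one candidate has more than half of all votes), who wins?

Noor

Round 1: Sam 0, Wendy 5, Maya 13, Noor 11, Emma 7. Sam eliminated.
Round 2: Wendy 5, Maya 13, Noor 11, Emma 7. Wendy eliminated.
Round 3: Maya 13, Noor 16, Emma 7. Emma eliminated.
Round 4: Maya 13, Noor 23. Noor has a majority (≥19).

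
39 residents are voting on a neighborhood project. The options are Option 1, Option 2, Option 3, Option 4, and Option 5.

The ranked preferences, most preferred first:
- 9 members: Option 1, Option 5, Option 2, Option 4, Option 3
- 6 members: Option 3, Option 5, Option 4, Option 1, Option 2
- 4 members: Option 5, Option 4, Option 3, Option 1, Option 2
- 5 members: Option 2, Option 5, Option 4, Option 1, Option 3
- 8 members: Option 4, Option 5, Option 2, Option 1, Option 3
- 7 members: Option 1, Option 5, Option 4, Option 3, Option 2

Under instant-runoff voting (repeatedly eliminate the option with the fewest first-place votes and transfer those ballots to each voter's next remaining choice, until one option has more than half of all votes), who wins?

Round 1: Option 1 16, Option 2 5, Option 3 6, Option 4 8, Option 5 4. Option 5 eliminated.
Round 2: Option 1 16, Option 2 5, Option 3 6, Option 4 12. Option 2 eliminated.
Round 3: Option 1 16, Option 3 6, Option 4 17. Option 3 eliminated.
Round 4: Option 1 16, Option 4 23. Option 4 has a majority (≥20).

Option 4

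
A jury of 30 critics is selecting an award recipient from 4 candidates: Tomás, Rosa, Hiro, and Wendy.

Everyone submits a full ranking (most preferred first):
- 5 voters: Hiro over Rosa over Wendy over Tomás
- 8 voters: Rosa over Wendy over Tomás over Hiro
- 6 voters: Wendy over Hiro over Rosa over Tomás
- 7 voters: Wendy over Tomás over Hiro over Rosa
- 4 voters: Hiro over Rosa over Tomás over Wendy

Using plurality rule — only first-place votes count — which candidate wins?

Wendy

First-place votes: Tomás 0, Rosa 8, Hiro 9, Wendy 13.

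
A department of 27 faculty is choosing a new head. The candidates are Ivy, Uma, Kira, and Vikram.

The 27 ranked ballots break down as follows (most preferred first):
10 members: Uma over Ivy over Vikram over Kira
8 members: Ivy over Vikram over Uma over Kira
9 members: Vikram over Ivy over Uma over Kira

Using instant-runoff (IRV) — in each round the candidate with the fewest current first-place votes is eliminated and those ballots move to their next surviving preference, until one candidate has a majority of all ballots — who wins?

Vikram

Round 1: Ivy 8, Uma 10, Kira 0, Vikram 9. Kira eliminated.
Round 2: Ivy 8, Uma 10, Vikram 9. Ivy eliminated.
Round 3: Uma 10, Vikram 17. Vikram has a majority (≥14).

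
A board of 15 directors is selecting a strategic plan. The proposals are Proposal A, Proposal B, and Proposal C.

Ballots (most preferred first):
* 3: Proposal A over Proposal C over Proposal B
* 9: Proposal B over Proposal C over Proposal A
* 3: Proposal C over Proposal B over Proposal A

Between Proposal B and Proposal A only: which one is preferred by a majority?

Proposal B is ranked above Proposal A on 12 ballots; Proposal A above Proposal B on 3.

Proposal B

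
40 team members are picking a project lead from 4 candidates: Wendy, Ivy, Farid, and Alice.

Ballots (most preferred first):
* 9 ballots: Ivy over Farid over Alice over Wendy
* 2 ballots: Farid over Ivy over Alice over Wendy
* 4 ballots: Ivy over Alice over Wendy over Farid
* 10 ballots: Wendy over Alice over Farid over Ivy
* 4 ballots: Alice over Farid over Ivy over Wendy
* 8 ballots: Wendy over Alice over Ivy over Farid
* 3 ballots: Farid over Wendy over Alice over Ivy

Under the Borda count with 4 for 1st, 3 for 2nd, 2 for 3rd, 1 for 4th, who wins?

Alice

Wendy: 9×1 + 2×1 + 4×2 + 10×4 + 4×1 + 8×4 + 3×3 = 104
Ivy: 9×4 + 2×3 + 4×4 + 10×1 + 4×2 + 8×2 + 3×1 = 95
Farid: 9×3 + 2×4 + 4×1 + 10×2 + 4×3 + 8×1 + 3×4 = 91
Alice: 9×2 + 2×2 + 4×3 + 10×3 + 4×4 + 8×3 + 3×2 = 110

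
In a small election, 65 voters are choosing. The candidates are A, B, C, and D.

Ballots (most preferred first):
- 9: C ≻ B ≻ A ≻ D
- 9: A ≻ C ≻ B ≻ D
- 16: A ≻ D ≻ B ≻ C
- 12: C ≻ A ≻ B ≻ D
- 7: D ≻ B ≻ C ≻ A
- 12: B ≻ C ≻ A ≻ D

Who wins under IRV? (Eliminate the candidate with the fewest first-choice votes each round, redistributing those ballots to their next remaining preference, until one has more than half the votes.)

Round 1: A 25, B 12, C 21, D 7. D eliminated.
Round 2: A 25, B 19, C 21. B eliminated.
Round 3: A 25, C 40. C has a majority (≥33).

C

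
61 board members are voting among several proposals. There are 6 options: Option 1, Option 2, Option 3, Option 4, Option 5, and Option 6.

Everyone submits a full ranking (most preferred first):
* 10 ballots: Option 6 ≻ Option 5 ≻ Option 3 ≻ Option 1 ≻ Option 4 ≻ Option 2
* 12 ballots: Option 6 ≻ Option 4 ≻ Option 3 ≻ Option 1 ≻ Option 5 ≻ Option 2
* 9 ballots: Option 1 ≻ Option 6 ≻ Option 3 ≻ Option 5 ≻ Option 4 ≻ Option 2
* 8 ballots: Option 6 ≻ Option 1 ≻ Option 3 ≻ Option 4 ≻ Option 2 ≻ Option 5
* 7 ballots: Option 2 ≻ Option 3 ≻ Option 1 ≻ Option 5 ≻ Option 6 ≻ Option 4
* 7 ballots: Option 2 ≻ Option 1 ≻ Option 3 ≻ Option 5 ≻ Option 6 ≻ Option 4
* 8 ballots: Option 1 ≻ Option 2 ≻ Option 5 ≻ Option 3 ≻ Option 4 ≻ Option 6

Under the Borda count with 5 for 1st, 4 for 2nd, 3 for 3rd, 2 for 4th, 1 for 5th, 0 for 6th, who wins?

Option 1: 10×2 + 12×2 + 9×5 + 8×4 + 7×3 + 7×4 + 8×5 = 210
Option 2: 10×0 + 12×0 + 9×0 + 8×1 + 7×5 + 7×5 + 8×4 = 110
Option 3: 10×3 + 12×3 + 9×3 + 8×3 + 7×4 + 7×3 + 8×2 = 182
Option 4: 10×1 + 12×4 + 9×1 + 8×2 + 7×0 + 7×0 + 8×1 = 91
Option 5: 10×4 + 12×1 + 9×2 + 8×0 + 7×2 + 7×2 + 8×3 = 122
Option 6: 10×5 + 12×5 + 9×4 + 8×5 + 7×1 + 7×1 + 8×0 = 200

Option 1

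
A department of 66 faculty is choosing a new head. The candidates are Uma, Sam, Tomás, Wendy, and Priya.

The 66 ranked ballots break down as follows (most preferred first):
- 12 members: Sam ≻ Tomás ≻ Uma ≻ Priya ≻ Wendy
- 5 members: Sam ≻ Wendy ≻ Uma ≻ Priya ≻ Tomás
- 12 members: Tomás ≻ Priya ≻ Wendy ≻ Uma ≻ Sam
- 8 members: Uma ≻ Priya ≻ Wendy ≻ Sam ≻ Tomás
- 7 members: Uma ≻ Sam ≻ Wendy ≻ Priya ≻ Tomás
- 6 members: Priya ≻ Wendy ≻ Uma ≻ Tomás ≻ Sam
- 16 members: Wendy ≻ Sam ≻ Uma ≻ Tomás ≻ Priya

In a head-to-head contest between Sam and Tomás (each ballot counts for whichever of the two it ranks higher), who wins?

Sam

Sam is ranked above Tomás on 48 ballots; Tomás above Sam on 18.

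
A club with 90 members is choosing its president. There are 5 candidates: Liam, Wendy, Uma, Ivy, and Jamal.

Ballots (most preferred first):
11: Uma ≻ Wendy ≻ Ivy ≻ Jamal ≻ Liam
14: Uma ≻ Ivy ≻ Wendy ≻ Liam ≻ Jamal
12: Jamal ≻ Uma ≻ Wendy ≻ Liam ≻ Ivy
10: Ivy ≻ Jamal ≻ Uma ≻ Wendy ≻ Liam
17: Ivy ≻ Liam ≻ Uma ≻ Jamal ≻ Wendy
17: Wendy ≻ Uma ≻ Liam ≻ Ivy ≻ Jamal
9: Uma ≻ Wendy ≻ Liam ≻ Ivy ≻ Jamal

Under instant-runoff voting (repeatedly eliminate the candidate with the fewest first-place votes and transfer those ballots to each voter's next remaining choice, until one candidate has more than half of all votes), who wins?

Round 1: Liam 0, Wendy 17, Uma 34, Ivy 27, Jamal 12. Liam eliminated.
Round 2: Wendy 17, Uma 34, Ivy 27, Jamal 12. Jamal eliminated.
Round 3: Wendy 17, Uma 46, Ivy 27. Uma has a majority (≥46).

Uma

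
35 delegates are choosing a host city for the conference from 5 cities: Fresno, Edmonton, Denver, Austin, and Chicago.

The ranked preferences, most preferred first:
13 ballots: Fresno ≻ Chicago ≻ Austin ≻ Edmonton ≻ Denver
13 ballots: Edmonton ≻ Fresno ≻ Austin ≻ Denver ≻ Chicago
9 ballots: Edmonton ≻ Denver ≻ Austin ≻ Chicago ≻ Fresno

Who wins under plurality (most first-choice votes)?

First-place votes: Fresno 13, Edmonton 22, Denver 0, Austin 0, Chicago 0.

Edmonton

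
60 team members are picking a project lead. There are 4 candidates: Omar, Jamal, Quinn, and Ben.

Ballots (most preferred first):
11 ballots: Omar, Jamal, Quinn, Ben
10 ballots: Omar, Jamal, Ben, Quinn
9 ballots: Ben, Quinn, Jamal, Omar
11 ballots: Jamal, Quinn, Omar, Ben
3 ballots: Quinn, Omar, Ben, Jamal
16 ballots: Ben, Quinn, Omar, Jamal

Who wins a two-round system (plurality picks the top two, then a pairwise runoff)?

Omar

Round 1 first-place votes: Omar 21, Jamal 11, Quinn 3, Ben 25. Ben and Omar advance.
Runoff: Ben is ranked above Omar on 25 ballots, Omar above Ben on 35.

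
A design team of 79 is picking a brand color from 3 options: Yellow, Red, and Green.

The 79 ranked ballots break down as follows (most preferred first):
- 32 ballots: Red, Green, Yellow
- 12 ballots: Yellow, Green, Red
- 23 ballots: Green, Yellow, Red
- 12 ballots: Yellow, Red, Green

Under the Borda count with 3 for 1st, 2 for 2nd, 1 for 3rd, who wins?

Yellow: 32×1 + 12×3 + 23×2 + 12×3 = 150
Red: 32×3 + 12×1 + 23×1 + 12×2 = 155
Green: 32×2 + 12×2 + 23×3 + 12×1 = 169

Green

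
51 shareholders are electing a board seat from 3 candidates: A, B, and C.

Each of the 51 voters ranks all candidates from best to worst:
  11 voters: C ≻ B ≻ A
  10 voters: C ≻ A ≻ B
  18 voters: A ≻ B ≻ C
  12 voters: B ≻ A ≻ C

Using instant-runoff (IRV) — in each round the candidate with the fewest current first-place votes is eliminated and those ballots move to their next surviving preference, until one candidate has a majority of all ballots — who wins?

Round 1: A 18, B 12, C 21. B eliminated.
Round 2: A 30, C 21. A has a majority (≥26).

A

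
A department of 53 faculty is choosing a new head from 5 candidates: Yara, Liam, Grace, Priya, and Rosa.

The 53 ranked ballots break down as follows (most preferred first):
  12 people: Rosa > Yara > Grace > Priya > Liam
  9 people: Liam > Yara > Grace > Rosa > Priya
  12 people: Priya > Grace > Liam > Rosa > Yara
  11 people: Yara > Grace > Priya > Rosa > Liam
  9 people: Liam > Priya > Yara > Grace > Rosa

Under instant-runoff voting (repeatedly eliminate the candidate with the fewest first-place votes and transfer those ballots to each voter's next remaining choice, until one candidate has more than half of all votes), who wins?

Priya

Round 1: Yara 11, Liam 18, Grace 0, Priya 12, Rosa 12. Grace eliminated.
Round 2: Yara 11, Liam 18, Priya 12, Rosa 12. Yara eliminated.
Round 3: Liam 18, Priya 23, Rosa 12. Rosa eliminated.
Round 4: Liam 18, Priya 35. Priya has a majority (≥27).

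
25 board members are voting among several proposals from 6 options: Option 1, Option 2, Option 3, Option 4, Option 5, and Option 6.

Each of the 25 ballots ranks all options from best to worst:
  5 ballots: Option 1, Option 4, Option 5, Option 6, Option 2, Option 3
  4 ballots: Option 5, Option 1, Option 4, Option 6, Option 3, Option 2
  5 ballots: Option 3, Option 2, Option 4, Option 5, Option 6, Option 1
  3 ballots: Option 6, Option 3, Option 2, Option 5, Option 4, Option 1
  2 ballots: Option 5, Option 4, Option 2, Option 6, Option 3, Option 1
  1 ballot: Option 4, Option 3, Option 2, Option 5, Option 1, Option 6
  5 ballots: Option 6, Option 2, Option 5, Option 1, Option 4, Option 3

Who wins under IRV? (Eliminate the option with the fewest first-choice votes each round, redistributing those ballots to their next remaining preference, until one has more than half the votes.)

Round 1: Option 1 5, Option 2 0, Option 3 5, Option 4 1, Option 5 6, Option 6 8. Option 2 eliminated.
Round 2: Option 1 5, Option 3 5, Option 4 1, Option 5 6, Option 6 8. Option 4 eliminated.
Round 3: Option 1 5, Option 3 6, Option 5 6, Option 6 8. Option 1 eliminated.
Round 4: Option 3 6, Option 5 11, Option 6 8. Option 3 eliminated.
Round 5: Option 5 17, Option 6 8. Option 5 has a majority (≥13).

Option 5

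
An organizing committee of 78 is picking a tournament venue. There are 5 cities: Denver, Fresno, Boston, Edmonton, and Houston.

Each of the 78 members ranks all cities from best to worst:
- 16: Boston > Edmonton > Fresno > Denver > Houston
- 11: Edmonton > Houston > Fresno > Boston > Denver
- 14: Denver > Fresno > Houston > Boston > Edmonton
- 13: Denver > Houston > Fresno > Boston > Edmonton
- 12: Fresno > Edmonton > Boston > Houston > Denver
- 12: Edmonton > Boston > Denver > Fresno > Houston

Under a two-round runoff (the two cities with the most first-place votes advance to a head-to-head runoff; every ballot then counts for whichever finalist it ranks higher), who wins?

Edmonton

Round 1 first-place votes: Denver 27, Fresno 12, Boston 16, Edmonton 23, Houston 0. Denver and Edmonton advance.
Runoff: Denver is ranked above Edmonton on 27 ballots, Edmonton above Denver on 51.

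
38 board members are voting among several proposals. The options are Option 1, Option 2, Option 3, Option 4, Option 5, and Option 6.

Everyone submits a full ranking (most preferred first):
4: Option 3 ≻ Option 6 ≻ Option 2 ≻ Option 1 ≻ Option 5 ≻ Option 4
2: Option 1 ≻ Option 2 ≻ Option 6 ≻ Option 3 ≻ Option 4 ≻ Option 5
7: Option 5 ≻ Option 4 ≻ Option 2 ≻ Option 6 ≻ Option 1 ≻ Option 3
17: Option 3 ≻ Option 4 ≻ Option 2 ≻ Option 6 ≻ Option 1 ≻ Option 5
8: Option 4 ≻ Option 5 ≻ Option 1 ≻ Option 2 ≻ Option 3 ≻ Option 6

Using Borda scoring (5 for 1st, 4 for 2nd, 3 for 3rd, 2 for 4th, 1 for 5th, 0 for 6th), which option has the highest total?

Option 1: 4×2 + 2×5 + 7×1 + 17×1 + 8×3 = 66
Option 2: 4×3 + 2×4 + 7×3 + 17×3 + 8×2 = 108
Option 3: 4×5 + 2×2 + 7×0 + 17×5 + 8×1 = 117
Option 4: 4×0 + 2×1 + 7×4 + 17×4 + 8×5 = 138
Option 5: 4×1 + 2×0 + 7×5 + 17×0 + 8×4 = 71
Option 6: 4×4 + 2×3 + 7×2 + 17×2 + 8×0 = 70

Option 4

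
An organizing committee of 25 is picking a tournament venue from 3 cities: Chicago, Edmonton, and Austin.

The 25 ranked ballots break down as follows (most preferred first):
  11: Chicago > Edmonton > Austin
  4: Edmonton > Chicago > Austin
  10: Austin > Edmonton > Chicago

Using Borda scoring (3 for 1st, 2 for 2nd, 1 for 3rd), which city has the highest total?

Chicago: 11×3 + 4×2 + 10×1 = 51
Edmonton: 11×2 + 4×3 + 10×2 = 54
Austin: 11×1 + 4×1 + 10×3 = 45

Edmonton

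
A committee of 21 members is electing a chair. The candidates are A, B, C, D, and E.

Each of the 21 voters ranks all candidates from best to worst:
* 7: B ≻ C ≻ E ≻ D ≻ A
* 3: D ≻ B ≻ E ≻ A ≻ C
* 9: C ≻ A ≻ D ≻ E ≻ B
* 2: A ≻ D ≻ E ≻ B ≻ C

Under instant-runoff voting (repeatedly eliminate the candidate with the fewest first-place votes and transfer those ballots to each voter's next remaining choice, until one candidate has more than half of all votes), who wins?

B

Round 1: A 2, B 7, C 9, D 3, E 0. E eliminated.
Round 2: A 2, B 7, C 9, D 3. A eliminated.
Round 3: B 7, C 9, D 5. D eliminated.
Round 4: B 12, C 9. B has a majority (≥11).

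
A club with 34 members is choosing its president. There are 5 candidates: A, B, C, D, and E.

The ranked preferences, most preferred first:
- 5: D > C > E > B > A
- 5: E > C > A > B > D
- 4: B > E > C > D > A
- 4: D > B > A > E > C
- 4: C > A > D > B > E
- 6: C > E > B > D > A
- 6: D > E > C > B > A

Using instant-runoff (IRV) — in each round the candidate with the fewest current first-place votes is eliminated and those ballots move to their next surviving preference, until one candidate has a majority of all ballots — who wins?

Round 1: A 0, B 4, C 10, D 15, E 5. A eliminated.
Round 2: B 4, C 10, D 15, E 5. B eliminated.
Round 3: C 10, D 15, E 9. E eliminated.
Round 4: C 19, D 15. C has a majority (≥18).

C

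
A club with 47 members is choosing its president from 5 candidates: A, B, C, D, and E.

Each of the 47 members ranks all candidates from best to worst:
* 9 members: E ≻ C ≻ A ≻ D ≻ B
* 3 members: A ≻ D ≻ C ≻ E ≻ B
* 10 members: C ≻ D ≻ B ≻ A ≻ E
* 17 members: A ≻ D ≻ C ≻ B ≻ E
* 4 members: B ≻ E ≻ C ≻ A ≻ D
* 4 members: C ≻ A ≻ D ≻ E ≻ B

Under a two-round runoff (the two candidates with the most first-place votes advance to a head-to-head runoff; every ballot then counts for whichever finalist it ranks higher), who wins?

Round 1 first-place votes: A 20, B 4, C 14, D 0, E 9. A and C advance.
Runoff: A is ranked above C on 20 ballots, C above A on 27.

C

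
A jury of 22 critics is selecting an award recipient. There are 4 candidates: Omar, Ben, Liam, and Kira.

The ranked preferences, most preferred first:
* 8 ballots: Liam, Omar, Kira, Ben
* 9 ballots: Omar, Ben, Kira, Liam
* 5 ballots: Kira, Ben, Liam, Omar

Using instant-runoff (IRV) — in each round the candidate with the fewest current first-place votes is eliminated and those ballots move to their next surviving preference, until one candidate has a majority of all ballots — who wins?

Liam

Round 1: Omar 9, Ben 0, Liam 8, Kira 5. Ben eliminated.
Round 2: Omar 9, Liam 8, Kira 5. Kira eliminated.
Round 3: Omar 9, Liam 13. Liam has a majority (≥12).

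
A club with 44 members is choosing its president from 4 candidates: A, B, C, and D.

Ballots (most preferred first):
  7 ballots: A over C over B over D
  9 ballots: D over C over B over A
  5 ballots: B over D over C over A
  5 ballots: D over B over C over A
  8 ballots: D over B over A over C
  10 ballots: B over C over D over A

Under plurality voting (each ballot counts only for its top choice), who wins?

D

First-place votes: A 7, B 15, C 0, D 22.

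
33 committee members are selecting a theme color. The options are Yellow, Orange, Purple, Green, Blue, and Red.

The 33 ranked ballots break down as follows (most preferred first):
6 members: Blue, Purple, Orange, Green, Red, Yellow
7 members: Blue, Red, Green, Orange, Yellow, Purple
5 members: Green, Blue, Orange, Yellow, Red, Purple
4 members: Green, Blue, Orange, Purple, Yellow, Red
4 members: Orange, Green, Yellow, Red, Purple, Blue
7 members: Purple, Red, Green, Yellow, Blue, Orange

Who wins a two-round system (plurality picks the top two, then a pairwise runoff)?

Round 1 first-place votes: Yellow 0, Orange 4, Purple 7, Green 9, Blue 13, Red 0. Blue and Green advance.
Runoff: Blue is ranked above Green on 13 ballots, Green above Blue on 20.

Green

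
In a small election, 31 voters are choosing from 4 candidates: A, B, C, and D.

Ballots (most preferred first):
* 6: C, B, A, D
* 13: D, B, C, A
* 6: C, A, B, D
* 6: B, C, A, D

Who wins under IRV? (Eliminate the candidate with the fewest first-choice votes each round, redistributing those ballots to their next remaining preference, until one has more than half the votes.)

Round 1: A 0, B 6, C 12, D 13. A eliminated.
Round 2: B 6, C 12, D 13. B eliminated.
Round 3: C 18, D 13. C has a majority (≥16).

C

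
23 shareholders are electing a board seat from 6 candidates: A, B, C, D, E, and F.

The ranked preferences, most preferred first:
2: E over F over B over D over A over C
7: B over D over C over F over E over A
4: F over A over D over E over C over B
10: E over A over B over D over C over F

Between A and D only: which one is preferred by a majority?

A

A is ranked above D on 14 ballots; D above A on 9.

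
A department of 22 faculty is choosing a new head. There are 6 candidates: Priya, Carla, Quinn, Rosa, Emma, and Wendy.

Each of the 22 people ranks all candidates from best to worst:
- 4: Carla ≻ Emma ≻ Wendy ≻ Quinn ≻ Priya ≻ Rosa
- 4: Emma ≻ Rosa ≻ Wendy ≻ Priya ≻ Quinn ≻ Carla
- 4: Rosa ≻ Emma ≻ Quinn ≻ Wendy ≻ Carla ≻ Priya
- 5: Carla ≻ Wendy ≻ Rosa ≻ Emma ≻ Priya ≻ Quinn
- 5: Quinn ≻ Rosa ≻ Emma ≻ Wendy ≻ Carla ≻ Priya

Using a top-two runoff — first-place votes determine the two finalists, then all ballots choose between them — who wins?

Quinn

Round 1 first-place votes: Priya 0, Carla 9, Quinn 5, Rosa 4, Emma 4, Wendy 0. Carla and Quinn advance.
Runoff: Carla is ranked above Quinn on 9 ballots, Quinn above Carla on 13.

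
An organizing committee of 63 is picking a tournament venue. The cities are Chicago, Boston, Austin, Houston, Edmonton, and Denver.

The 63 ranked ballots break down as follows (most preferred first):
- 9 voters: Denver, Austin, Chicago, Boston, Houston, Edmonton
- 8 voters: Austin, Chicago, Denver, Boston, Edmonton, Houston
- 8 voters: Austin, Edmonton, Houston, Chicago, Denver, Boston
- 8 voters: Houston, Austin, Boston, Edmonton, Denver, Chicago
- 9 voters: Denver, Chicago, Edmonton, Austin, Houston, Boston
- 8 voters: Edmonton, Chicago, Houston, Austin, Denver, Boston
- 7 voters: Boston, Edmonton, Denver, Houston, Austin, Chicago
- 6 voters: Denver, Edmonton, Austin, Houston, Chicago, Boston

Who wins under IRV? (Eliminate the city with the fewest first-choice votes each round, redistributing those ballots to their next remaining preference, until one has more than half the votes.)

Round 1: Chicago 0, Boston 7, Austin 16, Houston 8, Edmonton 8, Denver 24. Chicago eliminated.
Round 2: Boston 7, Austin 16, Houston 8, Edmonton 8, Denver 24. Boston eliminated.
Round 3: Austin 16, Houston 8, Edmonton 15, Denver 24. Houston eliminated.
Round 4: Austin 24, Edmonton 15, Denver 24. Edmonton eliminated.
Round 5: Austin 32, Denver 31. Austin has a majority (≥32).

Austin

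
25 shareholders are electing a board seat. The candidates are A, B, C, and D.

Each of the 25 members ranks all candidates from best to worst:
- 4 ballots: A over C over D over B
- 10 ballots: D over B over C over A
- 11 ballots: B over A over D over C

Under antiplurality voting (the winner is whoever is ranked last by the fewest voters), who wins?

Last-place votes: A 10, B 4, C 11, D 0.

D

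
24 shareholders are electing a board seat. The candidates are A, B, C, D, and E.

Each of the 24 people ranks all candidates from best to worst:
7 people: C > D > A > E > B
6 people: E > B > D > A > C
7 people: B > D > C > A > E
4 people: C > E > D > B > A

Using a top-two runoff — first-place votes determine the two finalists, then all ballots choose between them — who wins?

Round 1 first-place votes: A 0, B 7, C 11, D 0, E 6. C and B advance.
Runoff: C is ranked above B on 11 ballots, B above C on 13.

B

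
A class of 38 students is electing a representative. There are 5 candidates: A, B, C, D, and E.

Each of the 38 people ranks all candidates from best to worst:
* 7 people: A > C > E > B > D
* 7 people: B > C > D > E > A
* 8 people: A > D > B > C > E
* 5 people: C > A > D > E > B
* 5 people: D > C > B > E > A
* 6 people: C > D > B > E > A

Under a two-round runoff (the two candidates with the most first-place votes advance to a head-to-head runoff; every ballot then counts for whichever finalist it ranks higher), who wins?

Round 1 first-place votes: A 15, B 7, C 11, D 5, E 0. A and C advance.
Runoff: A is ranked above C on 15 ballots, C above A on 23.

C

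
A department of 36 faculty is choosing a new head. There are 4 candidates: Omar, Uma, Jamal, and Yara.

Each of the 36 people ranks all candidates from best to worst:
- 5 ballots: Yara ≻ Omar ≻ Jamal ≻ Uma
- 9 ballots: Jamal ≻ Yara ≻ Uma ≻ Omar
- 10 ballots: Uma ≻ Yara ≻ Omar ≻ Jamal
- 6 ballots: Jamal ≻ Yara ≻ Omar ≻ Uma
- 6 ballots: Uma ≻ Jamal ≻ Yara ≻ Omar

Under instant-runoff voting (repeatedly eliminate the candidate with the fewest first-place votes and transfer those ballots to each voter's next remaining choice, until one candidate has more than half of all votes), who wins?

Jamal

Round 1: Omar 0, Uma 16, Jamal 15, Yara 5. Omar eliminated.
Round 2: Uma 16, Jamal 15, Yara 5. Yara eliminated.
Round 3: Uma 16, Jamal 20. Jamal has a majority (≥19).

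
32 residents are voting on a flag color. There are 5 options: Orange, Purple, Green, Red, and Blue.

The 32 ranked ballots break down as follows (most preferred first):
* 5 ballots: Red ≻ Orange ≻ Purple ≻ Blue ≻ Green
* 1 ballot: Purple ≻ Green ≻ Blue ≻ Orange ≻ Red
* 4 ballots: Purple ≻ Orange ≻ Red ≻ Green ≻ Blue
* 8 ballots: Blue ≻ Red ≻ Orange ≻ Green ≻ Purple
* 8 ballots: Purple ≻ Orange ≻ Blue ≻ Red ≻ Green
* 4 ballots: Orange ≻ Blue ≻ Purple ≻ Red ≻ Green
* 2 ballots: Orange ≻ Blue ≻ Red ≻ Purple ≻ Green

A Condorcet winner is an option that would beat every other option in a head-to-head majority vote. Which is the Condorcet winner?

Orange

Orange vs Purple: 19–13
Orange vs Green: 31–1
Orange vs Red: 19–13
Orange vs Blue: 23–9
Orange beats every other option.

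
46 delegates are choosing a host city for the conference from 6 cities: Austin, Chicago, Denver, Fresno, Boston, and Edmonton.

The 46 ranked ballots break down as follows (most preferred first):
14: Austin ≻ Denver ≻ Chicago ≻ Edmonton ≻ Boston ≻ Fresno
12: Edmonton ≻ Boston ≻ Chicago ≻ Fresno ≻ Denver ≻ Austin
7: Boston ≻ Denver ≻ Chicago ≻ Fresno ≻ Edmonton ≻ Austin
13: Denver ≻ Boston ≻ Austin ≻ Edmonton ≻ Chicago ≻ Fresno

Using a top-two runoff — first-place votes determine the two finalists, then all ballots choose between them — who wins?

Round 1 first-place votes: Austin 14, Chicago 0, Denver 13, Fresno 0, Boston 7, Edmonton 12. Austin and Denver advance.
Runoff: Austin is ranked above Denver on 14 ballots, Denver above Austin on 32.

Denver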